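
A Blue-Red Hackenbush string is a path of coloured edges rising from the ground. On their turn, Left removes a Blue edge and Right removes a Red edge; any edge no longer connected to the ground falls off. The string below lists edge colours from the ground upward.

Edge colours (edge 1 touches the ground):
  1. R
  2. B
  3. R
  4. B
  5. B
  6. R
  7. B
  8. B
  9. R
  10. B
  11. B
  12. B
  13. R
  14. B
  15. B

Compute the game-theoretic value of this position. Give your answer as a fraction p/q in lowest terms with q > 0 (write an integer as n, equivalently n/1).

-9353/16384

g_1 [R]  L=[·]  R=[0]  ⇒ -1
g_2 [RB]  L=[-1]  R=[0]  ⇒ -1/2
g_3 [RBR]  L=[-1]  R=[-1/2; 0]  ⇒ -3/4
g_4 [RBRB]  L=[-1; -3/4]  R=[-1/2; 0]  ⇒ -5/8
g_5 [RBRBB]  L=[-1; -3/4; -5/8]  R=[-1/2; 0]  ⇒ -9/16
g_6 [RBRBBR]  L=[-1; -3/4; -5/8]  R=[-9/16; -1/2; 0]  ⇒ -19/32
g_7 [RBRBBRB]  L=[-1; -3/4; -5/8; -19/32]  R=[-9/16; -1/2; 0]  ⇒ -37/64
g_8 [RBRBBRBB]  L=[-1; -3/4; -5/8; -19/32; -37/64]  R=[-9/16; -1/2; 0]  ⇒ -73/128
g_9 [RBRBBRBBR]  L=[-1; -3/4; -5/8; -19/32; -37/64]  R=[-73/128; -9/16; -1/2; 0]  ⇒ -147/256
g_10 [RBRBBRBBRB]  L=[-1; -3/4; -5/8; -19/32; -37/64; -147/256]  R=[-73/128; -9/16; -1/2; 0]  ⇒ -293/512
g_11 [RBRBBRBBRBB]  L=[-1; -3/4; -5/8; -19/32; -37/64; -147/256; -293/512]  R=[-73/128; -9/16; -1/2; 0]  ⇒ -585/1024
g_12 [RBRBBRBBRBBB]  L=[-1; -3/4; -5/8; -19/32; -37/64; -147/256; -293/512; -585/1024]  R=[-73/128; -9/16; -1/2; 0]  ⇒ -1169/2048
g_13 [RBRBBRBBRBBBR]  L=[-1; -3/4; -5/8; -19/32; -37/64; -147/256; -293/512; -585/1024]  R=[-1169/2048; -73/128; -9/16; -1/2; 0]  ⇒ -2339/4096
g_14 [RBRBBRBBRBBBRB]  L=[-1; -3/4; -5/8; -19/32; -37/64; -147/256; -293/512; -585/1024; -2339/4096]  R=[-1169/2048; -73/128; -9/16; -1/2; 0]  ⇒ -4677/8192
g_15 [RBRBBRBBRBBBRBB]  L=[-1; -3/4; -5/8; -19/32; -37/64; -147/256; -293/512; -585/1024; -2339/4096; -4677/8192]  R=[-1169/2048; -73/128; -9/16; -1/2; 0]  ⇒ -9353/16384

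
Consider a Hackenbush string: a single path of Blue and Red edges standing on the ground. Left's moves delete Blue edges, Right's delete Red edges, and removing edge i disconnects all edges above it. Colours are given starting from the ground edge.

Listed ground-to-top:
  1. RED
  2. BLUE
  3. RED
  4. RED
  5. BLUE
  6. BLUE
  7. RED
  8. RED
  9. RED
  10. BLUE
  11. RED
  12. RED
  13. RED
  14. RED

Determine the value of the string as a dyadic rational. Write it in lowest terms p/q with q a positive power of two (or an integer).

Build v(s[:k]) for k = 1..14, string s = RED BLUE RED RED BLUE BLUE RED RED RED BLUE RED RED RED RED.
step 1: add RED to get R; options L={ (no moves) } R={ 0 } gives -1
step 2: add BLUE to get RB; options L={ -1 } R={ 0 } gives -1/2
step 3: add RED to get RBR; options L={ -1 } R={ -1/2; 0 } gives -3/4
step 4: add RED to get RBRR; options L={ -1 } R={ -3/4; -1/2; 0 } gives -7/8
step 5: add BLUE to get RBRRB; options L={ -1; -7/8 } R={ -3/4; -1/2; 0 } gives -13/16
step 6: add BLUE to get RBRRBB; options L={ -1; -7/8; -13/16 } R={ -3/4; -1/2; 0 } gives -25/32
step 7: add RED to get RBRRBBR; options L={ -1; -7/8; -13/16 } R={ -25/32; -3/4; -1/2; 0 } gives -51/64
step 8: add RED to get RBRRBBRR; options L={ -1; -7/8; -13/16 } R={ -51/64; -25/32; -3/4; -1/2; 0 } gives -103/128
step 9: add RED to get RBRRBBRRR; options L={ -1; -7/8; -13/16 } R={ -103/128; -51/64; -25/32; -3/4; -1/2; 0 } gives -207/256
step 10: add BLUE to get RBRRBBRRRB; options L={ -1; -7/8; -13/16; -207/256 } R={ -103/128; -51/64; -25/32; -3/4; -1/2; 0 } gives -413/512
step 11: add RED to get RBRRBBRRRBR; options L={ -1; -7/8; -13/16; -207/256 } R={ -413/512; -103/128; -51/64; -25/32; -3/4; -1/2; 0 } gives -827/1024
step 12: add RED to get RBRRBBRRRBRR; options L={ -1; -7/8; -13/16; -207/256 } R={ -827/1024; -413/512; -103/128; -51/64; -25/32; -3/4; -1/2; 0 } gives -1655/2048
step 13: add RED to get RBRRBBRRRBRRR; options L={ -1; -7/8; -13/16; -207/256 } R={ -1655/2048; -827/1024; -413/512; -103/128; -51/64; -25/32; -3/4; -1/2; 0 } gives -3311/4096
step 14: add RED to get RBRRBBRRRBRRRR; options L={ -1; -7/8; -13/16; -207/256 } R={ -3311/4096; -1655/2048; -827/1024; -413/512; -103/128; -51/64; -25/32; -3/4; -1/2; 0 } gives -6623/8192

-6623/8192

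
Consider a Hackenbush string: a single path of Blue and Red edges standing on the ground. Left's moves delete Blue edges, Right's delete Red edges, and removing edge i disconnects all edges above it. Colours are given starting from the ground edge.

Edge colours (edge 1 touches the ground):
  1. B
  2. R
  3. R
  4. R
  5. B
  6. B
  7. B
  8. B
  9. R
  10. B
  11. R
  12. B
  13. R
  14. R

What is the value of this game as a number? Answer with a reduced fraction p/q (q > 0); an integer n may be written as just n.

Prefix values for B R R R B B B B R B R B R R via {L|R} + simplicity:
edge 1 of 14 (B): { 0 |  } — 1
edge 2 of 14 (R): { 0 | 1 } — 1/2
edge 3 of 14 (R): { 0 | 1/2,1 } — 1/4
edge 4 of 14 (R): { 0 | 1/4,1/2,1 } — 1/8
edge 5 of 14 (B): { 0,1/8 | 1/4,1/2,1 } — 3/16
edge 6 of 14 (B): { 0,1/8,3/16 | 1/4,1/2,1 } — 7/32
edge 7 of 14 (B): { 0,1/8,3/16,7/32 | 1/4,1/2,1 } — 15/64
edge 8 of 14 (B): { 0,1/8,3/16,7/32,15/64 | 1/4,1/2,1 } — 31/128
edge 9 of 14 (R): { 0,1/8,3/16,7/32,15/64 | 31/128,1/4,1/2,1 } — 61/256
edge 10 of 14 (B): { 0,1/8,3/16,7/32,15/64,61/256 | 31/128,1/4,1/2,1 } — 123/512
edge 11 of 14 (R): { 0,1/8,3/16,7/32,15/64,61/256 | 123/512,31/128,1/4,1/2,1 } — 245/1024
edge 12 of 14 (B): { 0,1/8,3/16,7/32,15/64,61/256,245/1024 | 123/512,31/128,1/4,1/2,1 } — 491/2048
edge 13 of 14 (R): { 0,1/8,3/16,7/32,15/64,61/256,245/1024 | 491/2048,123/512,31/128,1/4,1/2,1 } — 981/4096
edge 14 of 14 (R): { 0,1/8,3/16,7/32,15/64,61/256,245/1024 | 981/4096,491/2048,123/512,31/128,1/4,1/2,1 } — 1961/8192

1961/8192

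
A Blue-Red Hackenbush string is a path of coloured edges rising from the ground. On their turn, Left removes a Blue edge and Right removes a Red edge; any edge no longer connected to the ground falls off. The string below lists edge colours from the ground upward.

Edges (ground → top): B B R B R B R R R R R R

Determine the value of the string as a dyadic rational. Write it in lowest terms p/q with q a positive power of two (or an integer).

1665/1024

1 of 12 · B · max L 0 · min R +∞ → 1
2 of 12 · BB · max L 1 · min R +∞ → 2
3 of 12 · BBR · max L 1 · min R 2 → 3/2
4 of 12 · BBRB · max L 3/2 · min R 2 → 7/4
5 of 12 · BBRBR · max L 3/2 · min R 7/4 → 13/8
6 of 12 · BBRBRB · max L 13/8 · min R 7/4 → 27/16
7 of 12 · BBRBRBR · max L 13/8 · min R 27/16 → 53/32
8 of 12 · BBRBRBRR · max L 13/8 · min R 53/32 → 105/64
9 of 12 · BBRBRBRRR · max L 13/8 · min R 105/64 → 209/128
10 of 12 · BBRBRBRRRR · max L 13/8 · min R 209/128 → 417/256
11 of 12 · BBRBRBRRRRR · max L 13/8 · min R 417/256 → 833/512
12 of 12 · BBRBRBRRRRRR · max L 13/8 · min R 833/512 → 1665/1024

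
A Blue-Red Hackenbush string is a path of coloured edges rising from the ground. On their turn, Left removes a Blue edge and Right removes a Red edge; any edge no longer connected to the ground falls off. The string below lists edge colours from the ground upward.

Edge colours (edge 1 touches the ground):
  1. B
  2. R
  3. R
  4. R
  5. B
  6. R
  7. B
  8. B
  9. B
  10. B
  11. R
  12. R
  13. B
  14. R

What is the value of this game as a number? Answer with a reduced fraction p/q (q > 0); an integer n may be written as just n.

step 1: add B to get B; options L={ 0 } R={  } so 1
step 2: add R to get BR; options L={ 0 } R={ 1 } so 1/2
step 3: add R to get BRR; options L={ 0 } R={ 1/2,1 } so 1/4
step 4: add R to get BRRR; options L={ 0 } R={ 1/4,1/2,1 } so 1/8
step 5: add B to get BRRRB; options L={ 0,1/8 } R={ 1/4,1/2,1 } so 3/16
step 6: add R to get BRRRBR; options L={ 0,1/8 } R={ 3/16,1/4,1/2,1 } so 5/32
step 7: add B to get BRRRBRB; options L={ 0,1/8,5/32 } R={ 3/16,1/4,1/2,1 } so 11/64
step 8: add B to get BRRRBRBB; options L={ 0,1/8,5/32,11/64 } R={ 3/16,1/4,1/2,1 } so 23/128
step 9: add B to get BRRRBRBBB; options L={ 0,1/8,5/32,11/64,23/128 } R={ 3/16,1/4,1/2,1 } so 47/256
step 10: add B to get BRRRBRBBBB; options L={ 0,1/8,5/32,11/64,23/128,47/256 } R={ 3/16,1/4,1/2,1 } so 95/512
step 11: add R to get BRRRBRBBBBR; options L={ 0,1/8,5/32,11/64,23/128,47/256 } R={ 95/512,3/16,1/4,1/2,1 } so 189/1024
step 12: add R to get BRRRBRBBBBRR; options L={ 0,1/8,5/32,11/64,23/128,47/256 } R={ 189/1024,95/512,3/16,1/4,1/2,1 } so 377/2048
step 13: add B to get BRRRBRBBBBRRB; options L={ 0,1/8,5/32,11/64,23/128,47/256,377/2048 } R={ 189/1024,95/512,3/16,1/4,1/2,1 } so 755/4096
step 14: add R to get BRRRBRBBBBRRBR; options L={ 0,1/8,5/32,11/64,23/128,47/256,377/2048 } R={ 755/4096,189/1024,95/512,3/16,1/4,1/2,1 } so 1509/8192

1509/8192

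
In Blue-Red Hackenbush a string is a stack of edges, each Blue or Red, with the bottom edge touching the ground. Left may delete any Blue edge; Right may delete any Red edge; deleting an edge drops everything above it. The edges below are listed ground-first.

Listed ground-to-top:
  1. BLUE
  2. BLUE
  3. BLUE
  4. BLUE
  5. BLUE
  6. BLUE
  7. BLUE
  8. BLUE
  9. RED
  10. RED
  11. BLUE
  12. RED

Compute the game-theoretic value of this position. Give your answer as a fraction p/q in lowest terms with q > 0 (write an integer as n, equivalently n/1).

Recurse on prefixes of the 12-edge string BLUE BLUE BLUE BLUE BLUE BLUE BLUE BLUE RED RED BLUE RED:
edge 1 of 12 (BLUE): { 0 | — } gives 1
edge 2 of 12 (BLUE): { 0, 1 | — } gives 2
edge 3 of 12 (BLUE): { 0, 1, 2 | — } gives 3
edge 4 of 12 (BLUE): { 0, 1, 2, 3 | — } gives 4
edge 5 of 12 (BLUE): { 0, 1, 2, 3, 4 | — } gives 5
edge 6 of 12 (BLUE): { 0, 1, 2, 3, 4, 5 | — } gives 6
edge 7 of 12 (BLUE): { 0, 1, 2, 3, 4, 5, 6 | — } gives 7
edge 8 of 12 (BLUE): { 0, 1, 2, 3, 4, 5, 6, 7 | — } gives 8
edge 9 of 12 (RED): { 0, 1, 2, 3, 4, 5, 6, 7 | 8 } gives 15/2
edge 10 of 12 (RED): { 0, 1, 2, 3, 4, 5, 6, 7 | 15/2, 8 } gives 29/4
edge 11 of 12 (BLUE): { 0, 1, 2, 3, 4, 5, 6, 7, 29/4 | 15/2, 8 } gives 59/8
edge 12 of 12 (RED): { 0, 1, 2, 3, 4, 5, 6, 7, 29/4 | 59/8, 15/2, 8 } gives 117/16

117/16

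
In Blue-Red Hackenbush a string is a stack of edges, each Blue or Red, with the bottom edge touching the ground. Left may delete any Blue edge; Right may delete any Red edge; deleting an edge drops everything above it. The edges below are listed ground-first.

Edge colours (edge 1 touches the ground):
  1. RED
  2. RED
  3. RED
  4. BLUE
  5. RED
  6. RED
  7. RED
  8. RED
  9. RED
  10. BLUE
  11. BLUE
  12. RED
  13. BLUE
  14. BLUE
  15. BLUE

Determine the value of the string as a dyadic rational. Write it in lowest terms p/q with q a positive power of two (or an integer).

Build val(s[:k]) for k = 1..15, string s = RED RED RED BLUE RED RED RED RED RED BLUE BLUE RED BLUE BLUE BLUE.
1 of 15 · R · max L −∞ · min R 0 → -1
2 of 15 · RR · max L −∞ · min R -1 → -2
3 of 15 · RRR · max L −∞ · min R -2 → -3
4 of 15 · RRRB · max L -3 · min R -2 → -5/2
5 of 15 · RRRBR · max L -3 · min R -5/2 → -11/4
6 of 15 · RRRBRR · max L -3 · min R -11/4 → -23/8
7 of 15 · RRRBRRR · max L -3 · min R -23/8 → -47/16
8 of 15 · RRRBRRRR · max L -3 · min R -47/16 → -95/32
9 of 15 · RRRBRRRRR · max L -3 · min R -95/32 → -191/64
10 of 15 · RRRBRRRRRB · max L -191/64 · min R -95/32 → -381/128
11 of 15 · RRRBRRRRRBB · max L -381/128 · min R -95/32 → -761/256
12 of 15 · RRRBRRRRRBBR · max L -381/128 · min R -761/256 → -1523/512
13 of 15 · RRRBRRRRRBBRB · max L -1523/512 · min R -761/256 → -3045/1024
14 of 15 · RRRBRRRRRBBRBB · max L -3045/1024 · min R -761/256 → -6089/2048
15 of 15 · RRRBRRRRRBBRBBB · max L -6089/2048 · min R -761/256 → -12177/4096

-12177/4096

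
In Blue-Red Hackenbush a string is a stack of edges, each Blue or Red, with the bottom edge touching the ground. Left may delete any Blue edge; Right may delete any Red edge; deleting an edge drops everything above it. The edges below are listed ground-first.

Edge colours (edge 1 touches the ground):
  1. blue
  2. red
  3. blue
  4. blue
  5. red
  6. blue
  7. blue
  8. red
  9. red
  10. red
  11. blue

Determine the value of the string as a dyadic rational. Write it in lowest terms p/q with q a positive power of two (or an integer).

867/1024

Recurse on prefixes of the 11-edge string blue red blue blue red blue blue red red red blue:
step 1: add blue to get b; options L={ 0 } R={ ∅ } ⇒ 1
step 2: add red to get br; options L={ 0 } R={ 1 } ⇒ 1/2
step 3: add blue to get brb; options L={ 0, 1/2 } R={ 1 } ⇒ 3/4
step 4: add blue to get brbb; options L={ 0, 1/2, 3/4 } R={ 1 } ⇒ 7/8
step 5: add red to get brbbr; options L={ 0, 1/2, 3/4 } R={ 7/8, 1 } ⇒ 13/16
step 6: add blue to get brbbrb; options L={ 0, 1/2, 3/4, 13/16 } R={ 7/8, 1 } ⇒ 27/32
step 7: add blue to get brbbrbb; options L={ 0, 1/2, 3/4, 13/16, 27/32 } R={ 7/8, 1 } ⇒ 55/64
step 8: add red to get brbbrbbr; options L={ 0, 1/2, 3/4, 13/16, 27/32 } R={ 55/64, 7/8, 1 } ⇒ 109/128
step 9: add red to get brbbrbbrr; options L={ 0, 1/2, 3/4, 13/16, 27/32 } R={ 109/128, 55/64, 7/8, 1 } ⇒ 217/256
step 10: add red to get brbbrbbrrr; options L={ 0, 1/2, 3/4, 13/16, 27/32 } R={ 217/256, 109/128, 55/64, 7/8, 1 } ⇒ 433/512
step 11: add blue to get brbbrbbrrrb; options L={ 0, 1/2, 3/4, 13/16, 27/32, 433/512 } R={ 217/256, 109/128, 55/64, 7/8, 1 } ⇒ 867/1024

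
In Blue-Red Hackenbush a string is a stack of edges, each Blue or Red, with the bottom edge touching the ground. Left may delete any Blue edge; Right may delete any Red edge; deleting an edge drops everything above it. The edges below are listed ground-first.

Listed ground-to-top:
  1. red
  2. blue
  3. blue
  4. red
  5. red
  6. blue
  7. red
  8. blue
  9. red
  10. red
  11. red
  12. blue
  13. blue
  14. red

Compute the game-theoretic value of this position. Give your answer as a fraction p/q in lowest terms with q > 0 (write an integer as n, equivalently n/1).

Build g(s[:k]) for k = 1..14, string s = red blue blue red red blue red blue red red red blue blue red.
g_1 [r]  L=[]  R=[0]  ⇒ -1
g_2 [rb]  L=[-1]  R=[0]  ⇒ -1/2
g_3 [rbb]  L=[-1, -1/2]  R=[0]  ⇒ -1/4
g_4 [rbbr]  L=[-1, -1/2]  R=[-1/4, 0]  ⇒ -3/8
g_5 [rbbrr]  L=[-1, -1/2]  R=[-3/8, -1/4, 0]  ⇒ -7/16
g_6 [rbbrrb]  L=[-1, -1/2, -7/16]  R=[-3/8, -1/4, 0]  ⇒ -13/32
g_7 [rbbrrbr]  L=[-1, -1/2, -7/16]  R=[-13/32, -3/8, -1/4, 0]  ⇒ -27/64
g_8 [rbbrrbrb]  L=[-1, -1/2, -7/16, -27/64]  R=[-13/32, -3/8, -1/4, 0]  ⇒ -53/128
g_9 [rbbrrbrbr]  L=[-1, -1/2, -7/16, -27/64]  R=[-53/128, -13/32, -3/8, -1/4, 0]  ⇒ -107/256
g_10 [rbbrrbrbrr]  L=[-1, -1/2, -7/16, -27/64]  R=[-107/256, -53/128, -13/32, -3/8, -1/4, 0]  ⇒ -215/512
g_11 [rbbrrbrbrrr]  L=[-1, -1/2, -7/16, -27/64]  R=[-215/512, -107/256, -53/128, -13/32, -3/8, -1/4, 0]  ⇒ -431/1024
g_12 [rbbrrbrbrrrb]  L=[-1, -1/2, -7/16, -27/64, -431/1024]  R=[-215/512, -107/256, -53/128, -13/32, -3/8, -1/4, 0]  ⇒ -861/2048
g_13 [rbbrrbrbrrrbb]  L=[-1, -1/2, -7/16, -27/64, -431/1024, -861/2048]  R=[-215/512, -107/256, -53/128, -13/32, -3/8, -1/4, 0]  ⇒ -1721/4096
g_14 [rbbrrbrbrrrbbr]  L=[-1, -1/2, -7/16, -27/64, -431/1024, -861/2048]  R=[-1721/4096, -215/512, -107/256, -53/128, -13/32, -3/8, -1/4, 0]  ⇒ -3443/8192

-3443/8192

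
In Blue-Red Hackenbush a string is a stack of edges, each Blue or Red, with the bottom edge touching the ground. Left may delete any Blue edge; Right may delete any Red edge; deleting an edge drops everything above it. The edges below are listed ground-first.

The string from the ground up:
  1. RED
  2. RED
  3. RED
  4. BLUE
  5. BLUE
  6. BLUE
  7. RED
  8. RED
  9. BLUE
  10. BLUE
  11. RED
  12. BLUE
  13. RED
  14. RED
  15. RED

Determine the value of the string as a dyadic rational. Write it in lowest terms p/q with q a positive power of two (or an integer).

-9007/4096

val_1 [R]  L=[—]  R=[0]  gives -1
val_2 [RR]  L=[—]  R=[-1 0]  gives -2
val_3 [RRR]  L=[—]  R=[-2 -1 0]  gives -3
val_4 [RRRB]  L=[-3]  R=[-2 -1 0]  gives -5/2
val_5 [RRRBB]  L=[-3 -5/2]  R=[-2 -1 0]  gives -9/4
val_6 [RRRBBB]  L=[-3 -5/2 -9/4]  R=[-2 -1 0]  gives -17/8
val_7 [RRRBBBR]  L=[-3 -5/2 -9/4]  R=[-17/8 -2 -1 0]  gives -35/16
val_8 [RRRBBBRR]  L=[-3 -5/2 -9/4]  R=[-35/16 -17/8 -2 -1 0]  gives -71/32
val_9 [RRRBBBRRB]  L=[-3 -5/2 -9/4 -71/32]  R=[-35/16 -17/8 -2 -1 0]  gives -141/64
val_10 [RRRBBBRRBB]  L=[-3 -5/2 -9/4 -71/32 -141/64]  R=[-35/16 -17/8 -2 -1 0]  gives -281/128
val_11 [RRRBBBRRBBR]  L=[-3 -5/2 -9/4 -71/32 -141/64]  R=[-281/128 -35/16 -17/8 -2 -1 0]  gives -563/256
val_12 [RRRBBBRRBBRB]  L=[-3 -5/2 -9/4 -71/32 -141/64 -563/256]  R=[-281/128 -35/16 -17/8 -2 -1 0]  gives -1125/512
val_13 [RRRBBBRRBBRBR]  L=[-3 -5/2 -9/4 -71/32 -141/64 -563/256]  R=[-1125/512 -281/128 -35/16 -17/8 -2 -1 0]  gives -2251/1024
val_14 [RRRBBBRRBBRBRR]  L=[-3 -5/2 -9/4 -71/32 -141/64 -563/256]  R=[-2251/1024 -1125/512 -281/128 -35/16 -17/8 -2 -1 0]  gives -4503/2048
val_15 [RRRBBBRRBBRBRRR]  L=[-3 -5/2 -9/4 -71/32 -141/64 -563/256]  R=[-4503/2048 -2251/1024 -1125/512 -281/128 -35/16 -17/8 -2 -1 0]  gives -9007/4096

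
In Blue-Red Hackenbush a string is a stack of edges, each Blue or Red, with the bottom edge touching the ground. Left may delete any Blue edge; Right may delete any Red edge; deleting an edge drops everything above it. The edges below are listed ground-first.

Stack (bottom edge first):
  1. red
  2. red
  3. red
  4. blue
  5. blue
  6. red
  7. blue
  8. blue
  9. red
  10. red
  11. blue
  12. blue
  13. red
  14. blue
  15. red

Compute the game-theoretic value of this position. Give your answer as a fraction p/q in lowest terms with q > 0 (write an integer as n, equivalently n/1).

r: Left { none }, Right { 0 } => simplest -1
rr: Left { none }, Right { -1 0 } => simplest -2
rrr: Left { none }, Right { -2 -1 0 } => simplest -3
rrrb: Left { -3 }, Right { -2 -1 0 } => simplest -5/2
rrrbb: Left { -3 -5/2 }, Right { -2 -1 0 } => simplest -9/4
rrrbbr: Left { -3 -5/2 }, Right { -9/4 -2 -1 0 } => simplest -19/8
rrrbbrb: Left { -3 -5/2 -19/8 }, Right { -9/4 -2 -1 0 } => simplest -37/16
rrrbbrbb: Left { -3 -5/2 -19/8 -37/16 }, Right { -9/4 -2 -1 0 } => simplest -73/32
rrrbbrbbr: Left { -3 -5/2 -19/8 -37/16 }, Right { -73/32 -9/4 -2 -1 0 } => simplest -147/64
rrrbbrbbrr: Left { -3 -5/2 -19/8 -37/16 }, Right { -147/64 -73/32 -9/4 -2 -1 0 } => simplest -295/128
rrrbbrbbrrb: Left { -3 -5/2 -19/8 -37/16 -295/128 }, Right { -147/64 -73/32 -9/4 -2 -1 0 } => simplest -589/256
rrrbbrbbrrbb: Left { -3 -5/2 -19/8 -37/16 -295/128 -589/256 }, Right { -147/64 -73/32 -9/4 -2 -1 0 } => simplest -1177/512
rrrbbrbbrrbbr: Left { -3 -5/2 -19/8 -37/16 -295/128 -589/256 }, Right { -1177/512 -147/64 -73/32 -9/4 -2 -1 0 } => simplest -2355/1024
rrrbbrbbrrbbrb: Left { -3 -5/2 -19/8 -37/16 -295/128 -589/256 -2355/1024 }, Right { -1177/512 -147/64 -73/32 -9/4 -2 -1 0 } => simplest -4709/2048
rrrbbrbbrrbbrbr: Left { -3 -5/2 -19/8 -37/16 -295/128 -589/256 -2355/1024 }, Right { -4709/2048 -1177/512 -147/64 -73/32 -9/4 -2 -1 0 } => simplest -9419/4096

-9419/4096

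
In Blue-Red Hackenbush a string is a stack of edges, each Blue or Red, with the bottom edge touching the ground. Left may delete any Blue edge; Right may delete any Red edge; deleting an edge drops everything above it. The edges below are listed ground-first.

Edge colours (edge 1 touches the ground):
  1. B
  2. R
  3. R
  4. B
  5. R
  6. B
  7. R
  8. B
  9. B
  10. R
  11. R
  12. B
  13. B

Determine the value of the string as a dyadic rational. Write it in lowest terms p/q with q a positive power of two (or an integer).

val(B) = { 0 |  } => 1
val(BR) = { 0 | 1 } => 1/2
val(BRR) = { 0 | 1/2 1 } => 1/4
val(BRRB) = { 0 1/4 | 1/2 1 } => 3/8
val(BRRBR) = { 0 1/4 | 3/8 1/2 1 } => 5/16
val(BRRBRB) = { 0 1/4 5/16 | 3/8 1/2 1 } => 11/32
val(BRRBRBR) = { 0 1/4 5/16 | 11/32 3/8 1/2 1 } => 21/64
val(BRRBRBRB) = { 0 1/4 5/16 21/64 | 11/32 3/8 1/2 1 } => 43/128
val(BRRBRBRBB) = { 0 1/4 5/16 21/64 43/128 | 11/32 3/8 1/2 1 } => 87/256
val(BRRBRBRBBR) = { 0 1/4 5/16 21/64 43/128 | 87/256 11/32 3/8 1/2 1 } => 173/512
val(BRRBRBRBBRR) = { 0 1/4 5/16 21/64 43/128 | 173/512 87/256 11/32 3/8 1/2 1 } => 345/1024
val(BRRBRBRBBRRB) = { 0 1/4 5/16 21/64 43/128 345/1024 | 173/512 87/256 11/32 3/8 1/2 1 } => 691/2048
val(BRRBRBRBBRRBB) = { 0 1/4 5/16 21/64 43/128 345/1024 691/2048 | 173/512 87/256 11/32 3/8 1/2 1 } => 1383/4096

1383/4096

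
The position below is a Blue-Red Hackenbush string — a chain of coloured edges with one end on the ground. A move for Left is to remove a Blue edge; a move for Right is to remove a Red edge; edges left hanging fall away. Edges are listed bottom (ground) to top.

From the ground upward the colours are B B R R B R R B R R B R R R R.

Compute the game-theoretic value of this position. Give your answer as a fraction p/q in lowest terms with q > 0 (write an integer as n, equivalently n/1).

Build g(s[:k]) for k = 1..15, string s = B B R R B R R B R R B R R R R.
g(B) = { 0 | ∅ } so 1
g(BB) = { 0,1 | ∅ } so 2
g(BBR) = { 0,1 | 2 } so 3/2
g(BBRR) = { 0,1 | 3/2,2 } so 5/4
g(BBRRB) = { 0,1,5/4 | 3/2,2 } so 11/8
g(BBRRBR) = { 0,1,5/4 | 11/8,3/2,2 } so 21/16
g(BBRRBRR) = { 0,1,5/4 | 21/16,11/8,3/2,2 } so 41/32
g(BBRRBRRB) = { 0,1,5/4,41/32 | 21/16,11/8,3/2,2 } so 83/64
g(BBRRBRRBR) = { 0,1,5/4,41/32 | 83/64,21/16,11/8,3/2,2 } so 165/128
g(BBRRBRRBRR) = { 0,1,5/4,41/32 | 165/128,83/64,21/16,11/8,3/2,2 } so 329/256
g(BBRRBRRBRRB) = { 0,1,5/4,41/32,329/256 | 165/128,83/64,21/16,11/8,3/2,2 } so 659/512
g(BBRRBRRBRRBR) = { 0,1,5/4,41/32,329/256 | 659/512,165/128,83/64,21/16,11/8,3/2,2 } so 1317/1024
g(BBRRBRRBRRBRR) = { 0,1,5/4,41/32,329/256 | 1317/1024,659/512,165/128,83/64,21/16,11/8,3/2,2 } so 2633/2048
g(BBRRBRRBRRBRRR) = { 0,1,5/4,41/32,329/256 | 2633/2048,1317/1024,659/512,165/128,83/64,21/16,11/8,3/2,2 } so 5265/4096
g(BBRRBRRBRRBRRRR) = { 0,1,5/4,41/32,329/256 | 5265/4096,2633/2048,1317/1024,659/512,165/128,83/64,21/16,11/8,3/2,2 } so 10529/8192

10529/8192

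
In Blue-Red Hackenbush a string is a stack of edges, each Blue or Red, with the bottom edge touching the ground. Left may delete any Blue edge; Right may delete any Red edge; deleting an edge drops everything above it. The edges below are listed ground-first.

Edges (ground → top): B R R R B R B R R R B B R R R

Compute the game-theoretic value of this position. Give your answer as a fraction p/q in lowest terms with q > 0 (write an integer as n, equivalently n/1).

2609/16384

B: Left { 0 }, Right { none } => simplest 1
BR: Left { 0 }, Right { 1 } => simplest 1/2
BRR: Left { 0 }, Right { 1/2,1 } => simplest 1/4
BRRR: Left { 0 }, Right { 1/4,1/2,1 } => simplest 1/8
BRRRB: Left { 0,1/8 }, Right { 1/4,1/2,1 } => simplest 3/16
BRRRBR: Left { 0,1/8 }, Right { 3/16,1/4,1/2,1 } => simplest 5/32
BRRRBRB: Left { 0,1/8,5/32 }, Right { 3/16,1/4,1/2,1 } => simplest 11/64
BRRRBRBR: Left { 0,1/8,5/32 }, Right { 11/64,3/16,1/4,1/2,1 } => simplest 21/128
BRRRBRBRR: Left { 0,1/8,5/32 }, Right { 21/128,11/64,3/16,1/4,1/2,1 } => simplest 41/256
BRRRBRBRRR: Left { 0,1/8,5/32 }, Right { 41/256,21/128,11/64,3/16,1/4,1/2,1 } => simplest 81/512
BRRRBRBRRRB: Left { 0,1/8,5/32,81/512 }, Right { 41/256,21/128,11/64,3/16,1/4,1/2,1 } => simplest 163/1024
BRRRBRBRRRBB: Left { 0,1/8,5/32,81/512,163/1024 }, Right { 41/256,21/128,11/64,3/16,1/4,1/2,1 } => simplest 327/2048
BRRRBRBRRRBBR: Left { 0,1/8,5/32,81/512,163/1024 }, Right { 327/2048,41/256,21/128,11/64,3/16,1/4,1/2,1 } => simplest 653/4096
BRRRBRBRRRBBRR: Left { 0,1/8,5/32,81/512,163/1024 }, Right { 653/4096,327/2048,41/256,21/128,11/64,3/16,1/4,1/2,1 } => simplest 1305/8192
BRRRBRBRRRBBRRR: Left { 0,1/8,5/32,81/512,163/1024 }, Right { 1305/8192,653/4096,327/2048,41/256,21/128,11/64,3/16,1/4,1/2,1 } => simplest 2609/16384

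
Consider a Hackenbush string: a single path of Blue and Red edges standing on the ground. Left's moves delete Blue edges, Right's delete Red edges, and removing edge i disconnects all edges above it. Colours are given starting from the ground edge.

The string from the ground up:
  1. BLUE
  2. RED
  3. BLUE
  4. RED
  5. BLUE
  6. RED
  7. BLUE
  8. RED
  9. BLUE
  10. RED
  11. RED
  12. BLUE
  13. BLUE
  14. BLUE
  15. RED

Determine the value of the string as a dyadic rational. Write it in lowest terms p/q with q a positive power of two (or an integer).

10909/16384

Recurse on prefixes of the 15-edge string BLUE RED BLUE RED BLUE RED BLUE RED BLUE RED RED BLUE BLUE BLUE RED:
step 1: add BLUE to get B; options L={ 0 } R={ (no moves) } so 1
step 2: add RED to get BR; options L={ 0 } R={ 1 } so 1/2
step 3: add BLUE to get BRB; options L={ 0, 1/2 } R={ 1 } so 3/4
step 4: add RED to get BRBR; options L={ 0, 1/2 } R={ 3/4, 1 } so 5/8
step 5: add BLUE to get BRBRB; options L={ 0, 1/2, 5/8 } R={ 3/4, 1 } so 11/16
step 6: add RED to get BRBRBR; options L={ 0, 1/2, 5/8 } R={ 11/16, 3/4, 1 } so 21/32
step 7: add BLUE to get BRBRBRB; options L={ 0, 1/2, 5/8, 21/32 } R={ 11/16, 3/4, 1 } so 43/64
step 8: add RED to get BRBRBRBR; options L={ 0, 1/2, 5/8, 21/32 } R={ 43/64, 11/16, 3/4, 1 } so 85/128
step 9: add BLUE to get BRBRBRBRB; options L={ 0, 1/2, 5/8, 21/32, 85/128 } R={ 43/64, 11/16, 3/4, 1 } so 171/256
step 10: add RED to get BRBRBRBRBR; options L={ 0, 1/2, 5/8, 21/32, 85/128 } R={ 171/256, 43/64, 11/16, 3/4, 1 } so 341/512
step 11: add RED to get BRBRBRBRBRR; options L={ 0, 1/2, 5/8, 21/32, 85/128 } R={ 341/512, 171/256, 43/64, 11/16, 3/4, 1 } so 681/1024
step 12: add BLUE to get BRBRBRBRBRRB; options L={ 0, 1/2, 5/8, 21/32, 85/128, 681/1024 } R={ 341/512, 171/256, 43/64, 11/16, 3/4, 1 } so 1363/2048
step 13: add BLUE to get BRBRBRBRBRRBB; options L={ 0, 1/2, 5/8, 21/32, 85/128, 681/1024, 1363/2048 } R={ 341/512, 171/256, 43/64, 11/16, 3/4, 1 } so 2727/4096
step 14: add BLUE to get BRBRBRBRBRRBBB; options L={ 0, 1/2, 5/8, 21/32, 85/128, 681/1024, 1363/2048, 2727/4096 } R={ 341/512, 171/256, 43/64, 11/16, 3/4, 1 } so 5455/8192
step 15: add RED to get BRBRBRBRBRRBBBR; options L={ 0, 1/2, 5/8, 21/32, 85/128, 681/1024, 1363/2048, 2727/4096 } R={ 5455/8192, 341/512, 171/256, 43/64, 11/16, 3/4, 1 } so 10909/16384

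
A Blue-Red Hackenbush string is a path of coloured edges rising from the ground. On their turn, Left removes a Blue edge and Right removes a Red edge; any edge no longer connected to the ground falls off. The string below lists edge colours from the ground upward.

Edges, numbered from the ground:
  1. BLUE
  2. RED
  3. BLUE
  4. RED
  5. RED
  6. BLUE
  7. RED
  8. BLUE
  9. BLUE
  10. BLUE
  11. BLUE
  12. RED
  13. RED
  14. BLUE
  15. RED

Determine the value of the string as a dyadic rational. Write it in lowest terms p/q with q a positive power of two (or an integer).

9701/16384

Build G(s[:k]) for k = 1..15, string s = BLUE RED BLUE RED RED BLUE RED BLUE BLUE BLUE BLUE RED RED BLUE RED.
G_1 [B]  L=[0]  R=[(no moves)]  so 1
G_2 [BR]  L=[0]  R=[1]  so 1/2
G_3 [BRB]  L=[0, 1/2]  R=[1]  so 3/4
G_4 [BRBR]  L=[0, 1/2]  R=[3/4, 1]  so 5/8
G_5 [BRBRR]  L=[0, 1/2]  R=[5/8, 3/4, 1]  so 9/16
G_6 [BRBRRB]  L=[0, 1/2, 9/16]  R=[5/8, 3/4, 1]  so 19/32
G_7 [BRBRRBR]  L=[0, 1/2, 9/16]  R=[19/32, 5/8, 3/4, 1]  so 37/64
G_8 [BRBRRBRB]  L=[0, 1/2, 9/16, 37/64]  R=[19/32, 5/8, 3/4, 1]  so 75/128
G_9 [BRBRRBRBB]  L=[0, 1/2, 9/16, 37/64, 75/128]  R=[19/32, 5/8, 3/4, 1]  so 151/256
G_10 [BRBRRBRBBB]  L=[0, 1/2, 9/16, 37/64, 75/128, 151/256]  R=[19/32, 5/8, 3/4, 1]  so 303/512
G_11 [BRBRRBRBBBB]  L=[0, 1/2, 9/16, 37/64, 75/128, 151/256, 303/512]  R=[19/32, 5/8, 3/4, 1]  so 607/1024
G_12 [BRBRRBRBBBBR]  L=[0, 1/2, 9/16, 37/64, 75/128, 151/256, 303/512]  R=[607/1024, 19/32, 5/8, 3/4, 1]  so 1213/2048
G_13 [BRBRRBRBBBBRR]  L=[0, 1/2, 9/16, 37/64, 75/128, 151/256, 303/512]  R=[1213/2048, 607/1024, 19/32, 5/8, 3/4, 1]  so 2425/4096
G_14 [BRBRRBRBBBBRRB]  L=[0, 1/2, 9/16, 37/64, 75/128, 151/256, 303/512, 2425/4096]  R=[1213/2048, 607/1024, 19/32, 5/8, 3/4, 1]  so 4851/8192
G_15 [BRBRRBRBBBBRRBR]  L=[0, 1/2, 9/16, 37/64, 75/128, 151/256, 303/512, 2425/4096]  R=[4851/8192, 1213/2048, 607/1024, 19/32, 5/8, 3/4, 1]  so 9701/16384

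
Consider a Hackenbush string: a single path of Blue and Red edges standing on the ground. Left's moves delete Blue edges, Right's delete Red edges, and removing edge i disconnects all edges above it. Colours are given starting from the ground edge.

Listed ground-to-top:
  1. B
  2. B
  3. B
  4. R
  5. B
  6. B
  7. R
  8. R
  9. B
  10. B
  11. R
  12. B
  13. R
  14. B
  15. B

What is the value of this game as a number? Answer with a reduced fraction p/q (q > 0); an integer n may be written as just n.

Recurse on prefixes of the 15-edge string B B B R B B R R B B R B R B B:
B: Left { 0 }, Right { · } → simplest 1
BB: Left { 0 1 }, Right { · } → simplest 2
BBB: Left { 0 1 2 }, Right { · } → simplest 3
BBBR: Left { 0 1 2 }, Right { 3 } → simplest 5/2
BBBRB: Left { 0 1 2 5/2 }, Right { 3 } → simplest 11/4
BBBRBB: Left { 0 1 2 5/2 11/4 }, Right { 3 } → simplest 23/8
BBBRBBR: Left { 0 1 2 5/2 11/4 }, Right { 23/8 3 } → simplest 45/16
BBBRBBRR: Left { 0 1 2 5/2 11/4 }, Right { 45/16 23/8 3 } → simplest 89/32
BBBRBBRRB: Left { 0 1 2 5/2 11/4 89/32 }, Right { 45/16 23/8 3 } → simplest 179/64
BBBRBBRRBB: Left { 0 1 2 5/2 11/4 89/32 179/64 }, Right { 45/16 23/8 3 } → simplest 359/128
BBBRBBRRBBR: Left { 0 1 2 5/2 11/4 89/32 179/64 }, Right { 359/128 45/16 23/8 3 } → simplest 717/256
BBBRBBRRBBRB: Left { 0 1 2 5/2 11/4 89/32 179/64 717/256 }, Right { 359/128 45/16 23/8 3 } → simplest 1435/512
BBBRBBRRBBRBR: Left { 0 1 2 5/2 11/4 89/32 179/64 717/256 }, Right { 1435/512 359/128 45/16 23/8 3 } → simplest 2869/1024
BBBRBBRRBBRBRB: Left { 0 1 2 5/2 11/4 89/32 179/64 717/256 2869/1024 }, Right { 1435/512 359/128 45/16 23/8 3 } → simplest 5739/2048
BBBRBBRRBBRBRBB: Left { 0 1 2 5/2 11/4 89/32 179/64 717/256 2869/1024 5739/2048 }, Right { 1435/512 359/128 45/16 23/8 3 } → simplest 11479/4096

11479/4096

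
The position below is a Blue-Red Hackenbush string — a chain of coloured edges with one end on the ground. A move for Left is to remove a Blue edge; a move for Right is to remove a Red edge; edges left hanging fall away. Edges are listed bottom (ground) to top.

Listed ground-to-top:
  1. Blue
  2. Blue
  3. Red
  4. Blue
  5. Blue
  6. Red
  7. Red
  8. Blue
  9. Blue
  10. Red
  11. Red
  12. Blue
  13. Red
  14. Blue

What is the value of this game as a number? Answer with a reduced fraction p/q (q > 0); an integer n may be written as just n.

7371/4096

Prefix values for Blue Blue Red Blue Blue Red Red Blue Blue Red Red Blue Red Blue via {L|R} + simplicity:
B: Left { 0 }, Right { — } — simplest 1
BB: Left { 0, 1 }, Right { — } — simplest 2
BBR: Left { 0, 1 }, Right { 2 } — simplest 3/2
BBRB: Left { 0, 1, 3/2 }, Right { 2 } — simplest 7/4
BBRBB: Left { 0, 1, 3/2, 7/4 }, Right { 2 } — simplest 15/8
BBRBBR: Left { 0, 1, 3/2, 7/4 }, Right { 15/8, 2 } — simplest 29/16
BBRBBRR: Left { 0, 1, 3/2, 7/4 }, Right { 29/16, 15/8, 2 } — simplest 57/32
BBRBBRRB: Left { 0, 1, 3/2, 7/4, 57/32 }, Right { 29/16, 15/8, 2 } — simplest 115/64
BBRBBRRBB: Left { 0, 1, 3/2, 7/4, 57/32, 115/64 }, Right { 29/16, 15/8, 2 } — simplest 231/128
BBRBBRRBBR: Left { 0, 1, 3/2, 7/4, 57/32, 115/64 }, Right { 231/128, 29/16, 15/8, 2 } — simplest 461/256
BBRBBRRBBRR: Left { 0, 1, 3/2, 7/4, 57/32, 115/64 }, Right { 461/256, 231/128, 29/16, 15/8, 2 } — simplest 921/512
BBRBBRRBBRRB: Left { 0, 1, 3/2, 7/4, 57/32, 115/64, 921/512 }, Right { 461/256, 231/128, 29/16, 15/8, 2 } — simplest 1843/1024
BBRBBRRBBRRBR: Left { 0, 1, 3/2, 7/4, 57/32, 115/64, 921/512 }, Right { 1843/1024, 461/256, 231/128, 29/16, 15/8, 2 } — simplest 3685/2048
BBRBBRRBBRRBRB: Left { 0, 1, 3/2, 7/4, 57/32, 115/64, 921/512, 3685/2048 }, Right { 1843/1024, 461/256, 231/128, 29/16, 15/8, 2 } — simplest 7371/4096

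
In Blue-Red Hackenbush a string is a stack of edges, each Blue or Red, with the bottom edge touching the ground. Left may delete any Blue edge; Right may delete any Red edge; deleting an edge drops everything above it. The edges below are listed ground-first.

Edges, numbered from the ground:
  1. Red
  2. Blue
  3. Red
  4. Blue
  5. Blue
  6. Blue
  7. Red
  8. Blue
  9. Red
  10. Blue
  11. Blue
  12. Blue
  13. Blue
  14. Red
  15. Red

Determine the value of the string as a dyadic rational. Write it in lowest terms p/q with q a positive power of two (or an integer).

Build value(s[:k]) for k = 1..15, string s = Red Blue Red Blue Blue Blue Red Blue Red Blue Blue Blue Blue Red Red.
1 of 15 · R · max L −∞ · min R 0 = -1
2 of 15 · RB · max L -1 · min R 0 = -1/2
3 of 15 · RBR · max L -1 · min R -1/2 = -3/4
4 of 15 · RBRB · max L -3/4 · min R -1/2 = -5/8
5 of 15 · RBRBB · max L -5/8 · min R -1/2 = -9/16
6 of 15 · RBRBBB · max L -9/16 · min R -1/2 = -17/32
7 of 15 · RBRBBBR · max L -9/16 · min R -17/32 = -35/64
8 of 15 · RBRBBBRB · max L -35/64 · min R -17/32 = -69/128
9 of 15 · RBRBBBRBR · max L -35/64 · min R -69/128 = -139/256
10 of 15 · RBRBBBRBRB · max L -139/256 · min R -69/128 = -277/512
11 of 15 · RBRBBBRBRBB · max L -277/512 · min R -69/128 = -553/1024
12 of 15 · RBRBBBRBRBBB · max L -553/1024 · min R -69/128 = -1105/2048
13 of 15 · RBRBBBRBRBBBB · max L -1105/2048 · min R -69/128 = -2209/4096
14 of 15 · RBRBBBRBRBBBBR · max L -1105/2048 · min R -2209/4096 = -4419/8192
15 of 15 · RBRBBBRBRBBBBRR · max L -1105/2048 · min R -4419/8192 = -8839/16384

-8839/16384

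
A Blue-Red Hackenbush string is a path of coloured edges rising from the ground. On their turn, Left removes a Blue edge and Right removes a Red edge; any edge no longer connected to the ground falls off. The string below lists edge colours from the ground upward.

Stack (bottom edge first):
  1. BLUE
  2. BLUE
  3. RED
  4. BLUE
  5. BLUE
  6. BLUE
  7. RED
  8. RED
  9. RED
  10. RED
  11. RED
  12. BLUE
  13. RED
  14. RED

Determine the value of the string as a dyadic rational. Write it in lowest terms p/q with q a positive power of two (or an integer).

Build value(s[:k]) for k = 1..14, string s = BLUE BLUE RED BLUE BLUE BLUE RED RED RED RED RED BLUE RED RED.
B: Left { 0 }, Right {  } => simplest 1
BB: Left { 0, 1 }, Right {  } => simplest 2
BBR: Left { 0, 1 }, Right { 2 } => simplest 3/2
BBRB: Left { 0, 1, 3/2 }, Right { 2 } => simplest 7/4
BBRBB: Left { 0, 1, 3/2, 7/4 }, Right { 2 } => simplest 15/8
BBRBBB: Left { 0, 1, 3/2, 7/4, 15/8 }, Right { 2 } => simplest 31/16
BBRBBBR: Left { 0, 1, 3/2, 7/4, 15/8 }, Right { 31/16, 2 } => simplest 61/32
BBRBBBRR: Left { 0, 1, 3/2, 7/4, 15/8 }, Right { 61/32, 31/16, 2 } => simplest 121/64
BBRBBBRRR: Left { 0, 1, 3/2, 7/4, 15/8 }, Right { 121/64, 61/32, 31/16, 2 } => simplest 241/128
BBRBBBRRRR: Left { 0, 1, 3/2, 7/4, 15/8 }, Right { 241/128, 121/64, 61/32, 31/16, 2 } => simplest 481/256
BBRBBBRRRRR: Left { 0, 1, 3/2, 7/4, 15/8 }, Right { 481/256, 241/128, 121/64, 61/32, 31/16, 2 } => simplest 961/512
BBRBBBRRRRRB: Left { 0, 1, 3/2, 7/4, 15/8, 961/512 }, Right { 481/256, 241/128, 121/64, 61/32, 31/16, 2 } => simplest 1923/1024
BBRBBBRRRRRBR: Left { 0, 1, 3/2, 7/4, 15/8, 961/512 }, Right { 1923/1024, 481/256, 241/128, 121/64, 61/32, 31/16, 2 } => simplest 3845/2048
BBRBBBRRRRRBRR: Left { 0, 1, 3/2, 7/4, 15/8, 961/512 }, Right { 3845/2048, 1923/1024, 481/256, 241/128, 121/64, 61/32, 31/16, 2 } => simplest 7689/4096

7689/4096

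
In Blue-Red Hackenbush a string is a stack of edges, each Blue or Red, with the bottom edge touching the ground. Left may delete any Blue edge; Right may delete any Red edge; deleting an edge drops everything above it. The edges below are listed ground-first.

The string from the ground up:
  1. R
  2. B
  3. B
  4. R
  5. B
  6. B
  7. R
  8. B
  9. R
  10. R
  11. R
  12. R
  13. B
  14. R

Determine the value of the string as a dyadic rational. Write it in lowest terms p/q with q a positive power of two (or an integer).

val_1 [R]  L=[·]  R=[0]  so -1
val_2 [RB]  L=[-1]  R=[0]  so -1/2
val_3 [RBB]  L=[-1, -1/2]  R=[0]  so -1/4
val_4 [RBBR]  L=[-1, -1/2]  R=[-1/4, 0]  so -3/8
val_5 [RBBRB]  L=[-1, -1/2, -3/8]  R=[-1/4, 0]  so -5/16
val_6 [RBBRBB]  L=[-1, -1/2, -3/8, -5/16]  R=[-1/4, 0]  so -9/32
val_7 [RBBRBBR]  L=[-1, -1/2, -3/8, -5/16]  R=[-9/32, -1/4, 0]  so -19/64
val_8 [RBBRBBRB]  L=[-1, -1/2, -3/8, -5/16, -19/64]  R=[-9/32, -1/4, 0]  so -37/128
val_9 [RBBRBBRBR]  L=[-1, -1/2, -3/8, -5/16, -19/64]  R=[-37/128, -9/32, -1/4, 0]  so -75/256
val_10 [RBBRBBRBRR]  L=[-1, -1/2, -3/8, -5/16, -19/64]  R=[-75/256, -37/128, -9/32, -1/4, 0]  so -151/512
val_11 [RBBRBBRBRRR]  L=[-1, -1/2, -3/8, -5/16, -19/64]  R=[-151/512, -75/256, -37/128, -9/32, -1/4, 0]  so -303/1024
val_12 [RBBRBBRBRRRR]  L=[-1, -1/2, -3/8, -5/16, -19/64]  R=[-303/1024, -151/512, -75/256, -37/128, -9/32, -1/4, 0]  so -607/2048
val_13 [RBBRBBRBRRRRB]  L=[-1, -1/2, -3/8, -5/16, -19/64, -607/2048]  R=[-303/1024, -151/512, -75/256, -37/128, -9/32, -1/4, 0]  so -1213/4096
val_14 [RBBRBBRBRRRRBR]  L=[-1, -1/2, -3/8, -5/16, -19/64, -607/2048]  R=[-1213/4096, -303/1024, -151/512, -75/256, -37/128, -9/32, -1/4, 0]  so -2427/8192

-2427/8192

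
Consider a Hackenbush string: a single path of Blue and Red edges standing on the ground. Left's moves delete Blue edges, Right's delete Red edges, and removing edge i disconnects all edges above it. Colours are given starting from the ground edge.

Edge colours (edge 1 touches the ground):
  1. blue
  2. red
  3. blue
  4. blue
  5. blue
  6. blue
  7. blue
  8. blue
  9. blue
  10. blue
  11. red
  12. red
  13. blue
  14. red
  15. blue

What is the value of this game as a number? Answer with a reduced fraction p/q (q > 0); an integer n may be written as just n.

16331/16384

Build value(s[:k]) for k = 1..15, string s = blue red blue blue blue blue blue blue blue blue red red blue red blue.
value_1 [b]  L=[0]  R=[none]  => 1
value_2 [br]  L=[0]  R=[1]  => 1/2
value_3 [brb]  L=[0,1/2]  R=[1]  => 3/4
value_4 [brbb]  L=[0,1/2,3/4]  R=[1]  => 7/8
value_5 [brbbb]  L=[0,1/2,3/4,7/8]  R=[1]  => 15/16
value_6 [brbbbb]  L=[0,1/2,3/4,7/8,15/16]  R=[1]  => 31/32
value_7 [brbbbbb]  L=[0,1/2,3/4,7/8,15/16,31/32]  R=[1]  => 63/64
value_8 [brbbbbbb]  L=[0,1/2,3/4,7/8,15/16,31/32,63/64]  R=[1]  => 127/128
value_9 [brbbbbbbb]  L=[0,1/2,3/4,7/8,15/16,31/32,63/64,127/128]  R=[1]  => 255/256
value_10 [brbbbbbbbb]  L=[0,1/2,3/4,7/8,15/16,31/32,63/64,127/128,255/256]  R=[1]  => 511/512
value_11 [brbbbbbbbbr]  L=[0,1/2,3/4,7/8,15/16,31/32,63/64,127/128,255/256]  R=[511/512,1]  => 1021/1024
value_12 [brbbbbbbbbrr]  L=[0,1/2,3/4,7/8,15/16,31/32,63/64,127/128,255/256]  R=[1021/1024,511/512,1]  => 2041/2048
value_13 [brbbbbbbbbrrb]  L=[0,1/2,3/4,7/8,15/16,31/32,63/64,127/128,255/256,2041/2048]  R=[1021/1024,511/512,1]  => 4083/4096
value_14 [brbbbbbbbbrrbr]  L=[0,1/2,3/4,7/8,15/16,31/32,63/64,127/128,255/256,2041/2048]  R=[4083/4096,1021/1024,511/512,1]  => 8165/8192
value_15 [brbbbbbbbbrrbrb]  L=[0,1/2,3/4,7/8,15/16,31/32,63/64,127/128,255/256,2041/2048,8165/8192]  R=[4083/4096,1021/1024,511/512,1]  => 16331/16384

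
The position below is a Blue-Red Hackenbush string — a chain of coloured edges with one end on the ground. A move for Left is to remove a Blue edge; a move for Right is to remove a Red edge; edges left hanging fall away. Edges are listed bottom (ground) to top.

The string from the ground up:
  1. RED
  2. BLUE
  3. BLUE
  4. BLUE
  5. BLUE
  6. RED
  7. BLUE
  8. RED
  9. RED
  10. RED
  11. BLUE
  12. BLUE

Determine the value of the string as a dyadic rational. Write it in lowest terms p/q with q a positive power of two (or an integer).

-185/2048

Recurse on prefixes of the 12-edge string RED BLUE BLUE BLUE BLUE RED BLUE RED RED RED BLUE BLUE:
g(R) = { (no moves) | 0 } ⇒ -1
g(RB) = { -1 | 0 } ⇒ -1/2
g(RBB) = { -1; -1/2 | 0 } ⇒ -1/4
g(RBBB) = { -1; -1/2; -1/4 | 0 } ⇒ -1/8
g(RBBBB) = { -1; -1/2; -1/4; -1/8 | 0 } ⇒ -1/16
g(RBBBBR) = { -1; -1/2; -1/4; -1/8 | -1/16; 0 } ⇒ -3/32
g(RBBBBRB) = { -1; -1/2; -1/4; -1/8; -3/32 | -1/16; 0 } ⇒ -5/64
g(RBBBBRBR) = { -1; -1/2; -1/4; -1/8; -3/32 | -5/64; -1/16; 0 } ⇒ -11/128
g(RBBBBRBRR) = { -1; -1/2; -1/4; -1/8; -3/32 | -11/128; -5/64; -1/16; 0 } ⇒ -23/256
g(RBBBBRBRRR) = { -1; -1/2; -1/4; -1/8; -3/32 | -23/256; -11/128; -5/64; -1/16; 0 } ⇒ -47/512
g(RBBBBRBRRRB) = { -1; -1/2; -1/4; -1/8; -3/32; -47/512 | -23/256; -11/128; -5/64; -1/16; 0 } ⇒ -93/1024
g(RBBBBRBRRRBB) = { -1; -1/2; -1/4; -1/8; -3/32; -47/512; -93/1024 | -23/256; -11/128; -5/64; -1/16; 0 } ⇒ -185/2048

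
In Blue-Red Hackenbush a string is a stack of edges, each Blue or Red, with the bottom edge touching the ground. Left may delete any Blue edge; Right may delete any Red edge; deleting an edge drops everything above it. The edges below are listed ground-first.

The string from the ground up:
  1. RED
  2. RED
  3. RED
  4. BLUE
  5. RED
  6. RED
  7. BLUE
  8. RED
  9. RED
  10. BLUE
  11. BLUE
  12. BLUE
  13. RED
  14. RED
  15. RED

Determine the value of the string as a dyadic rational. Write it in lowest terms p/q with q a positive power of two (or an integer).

Build g(s[:k]) for k = 1..15, string s = RED RED RED BLUE RED RED BLUE RED RED BLUE BLUE BLUE RED RED RED.
1 of 15 · R · max L −∞ · min R 0 gives -1
2 of 15 · RR · max L −∞ · min R -1 gives -2
3 of 15 · RRR · max L −∞ · min R -2 gives -3
4 of 15 · RRRB · max L -3 · min R -2 gives -5/2
5 of 15 · RRRBR · max L -3 · min R -5/2 gives -11/4
6 of 15 · RRRBRR · max L -3 · min R -11/4 gives -23/8
7 of 15 · RRRBRRB · max L -23/8 · min R -11/4 gives -45/16
8 of 15 · RRRBRRBR · max L -23/8 · min R -45/16 gives -91/32
9 of 15 · RRRBRRBRR · max L -23/8 · min R -91/32 gives -183/64
10 of 15 · RRRBRRBRRB · max L -183/64 · min R -91/32 gives -365/128
11 of 15 · RRRBRRBRRBB · max L -365/128 · min R -91/32 gives -729/256
12 of 15 · RRRBRRBRRBBB · max L -729/256 · min R -91/32 gives -1457/512
13 of 15 · RRRBRRBRRBBBR · max L -729/256 · min R -1457/512 gives -2915/1024
14 of 15 · RRRBRRBRRBBBRR · max L -729/256 · min R -2915/1024 gives -5831/2048
15 of 15 · RRRBRRBRRBBBRRR · max L -729/256 · min R -5831/2048 gives -11663/4096

-11663/4096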